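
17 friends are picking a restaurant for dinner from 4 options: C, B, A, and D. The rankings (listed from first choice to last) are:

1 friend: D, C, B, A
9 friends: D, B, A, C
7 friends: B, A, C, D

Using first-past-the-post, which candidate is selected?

First-place votes: C 0, B 7, A 0, D 10.
D has the most first-place votes.

D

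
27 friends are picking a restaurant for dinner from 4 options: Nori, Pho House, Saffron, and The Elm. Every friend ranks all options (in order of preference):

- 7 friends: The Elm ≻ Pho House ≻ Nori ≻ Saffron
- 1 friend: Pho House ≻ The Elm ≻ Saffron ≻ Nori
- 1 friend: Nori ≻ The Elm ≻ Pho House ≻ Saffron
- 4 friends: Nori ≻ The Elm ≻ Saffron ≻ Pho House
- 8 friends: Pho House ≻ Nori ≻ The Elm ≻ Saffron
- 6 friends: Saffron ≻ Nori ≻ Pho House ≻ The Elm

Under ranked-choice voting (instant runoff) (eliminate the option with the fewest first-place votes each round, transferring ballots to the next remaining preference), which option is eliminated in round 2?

Round 1: Nori 5, Pho House 9, Saffron 6, The Elm 7. Eliminate Nori.
Round 2: Pho House 9, Saffron 6, The Elm 12. Eliminate Saffron.

Saffron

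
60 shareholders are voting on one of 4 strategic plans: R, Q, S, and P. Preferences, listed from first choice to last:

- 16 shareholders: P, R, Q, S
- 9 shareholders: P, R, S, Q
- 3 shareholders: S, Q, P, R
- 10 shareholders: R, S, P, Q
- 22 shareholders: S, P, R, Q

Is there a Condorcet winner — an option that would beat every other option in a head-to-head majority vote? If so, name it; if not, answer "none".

none

Checking pairwise contests:
P beats R 50–10.
R beats Q 57–3.
R beats S 35–25.
S beats P 35–25.
Every option loses at least one head-to-head, so there is no Condorcet winner.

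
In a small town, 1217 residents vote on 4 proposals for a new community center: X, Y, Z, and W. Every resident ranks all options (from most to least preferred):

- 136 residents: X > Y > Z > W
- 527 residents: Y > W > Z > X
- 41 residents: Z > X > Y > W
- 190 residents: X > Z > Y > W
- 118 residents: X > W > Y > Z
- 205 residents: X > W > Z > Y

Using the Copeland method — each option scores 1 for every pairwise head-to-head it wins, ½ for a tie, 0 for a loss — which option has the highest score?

X: beats Y, Z, and W → score 3.
Y: beats Z and W; loses to X → score 2.
Z: loses to X, Y, and W → score 0.
W: beats Z; loses to X and Y → score 1.
X has the best pairwise record.

X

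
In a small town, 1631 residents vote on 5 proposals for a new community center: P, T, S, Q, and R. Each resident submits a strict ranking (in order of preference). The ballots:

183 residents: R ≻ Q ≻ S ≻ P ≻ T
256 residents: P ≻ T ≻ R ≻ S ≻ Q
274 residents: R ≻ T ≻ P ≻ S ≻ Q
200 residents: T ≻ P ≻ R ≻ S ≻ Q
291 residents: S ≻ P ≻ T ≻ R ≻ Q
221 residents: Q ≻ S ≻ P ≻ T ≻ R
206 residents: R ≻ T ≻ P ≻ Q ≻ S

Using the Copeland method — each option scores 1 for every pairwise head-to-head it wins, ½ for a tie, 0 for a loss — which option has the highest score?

P: beats T, S, Q, and R → score 4.
T: beats S, Q, and R; loses to P → score 3.
S: beats Q; loses to P, T, and R → score 1.
Q: loses to P, T, S, and R → score 0.
R: beats S and Q; loses to P and T → score 2.
P has the best pairwise record.

P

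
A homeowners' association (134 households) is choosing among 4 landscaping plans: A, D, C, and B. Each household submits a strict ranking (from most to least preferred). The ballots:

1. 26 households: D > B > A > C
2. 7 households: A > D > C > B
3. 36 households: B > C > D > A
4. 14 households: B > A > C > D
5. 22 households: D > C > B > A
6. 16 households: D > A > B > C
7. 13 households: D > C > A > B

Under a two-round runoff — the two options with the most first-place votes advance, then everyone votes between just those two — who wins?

Round 1 first-place votes: A 7, D 77, C 0, B 50.
D and B advance.
Runoff: D is preferred to B by 84 voters; B by 50.
D wins the runoff.

D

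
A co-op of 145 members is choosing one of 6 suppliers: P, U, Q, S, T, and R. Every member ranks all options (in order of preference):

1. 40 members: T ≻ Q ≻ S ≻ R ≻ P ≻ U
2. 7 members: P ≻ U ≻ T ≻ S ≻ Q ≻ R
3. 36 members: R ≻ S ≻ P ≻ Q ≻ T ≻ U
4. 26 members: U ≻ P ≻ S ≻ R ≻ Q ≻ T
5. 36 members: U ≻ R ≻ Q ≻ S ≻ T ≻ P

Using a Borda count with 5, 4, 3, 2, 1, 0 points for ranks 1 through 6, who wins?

P: 40·1 + 7·5 + 36·3 + 26·4 + 36·0 = 287
U: 40·0 + 7·4 + 36·0 + 26·5 + 36·5 = 338
Q: 40·4 + 7·1 + 36·2 + 26·1 + 36·3 = 373
S: 40·3 + 7·2 + 36·4 + 26·3 + 36·2 = 428
T: 40·5 + 7·3 + 36·1 + 26·0 + 36·1 = 293
R: 40·2 + 7·0 + 36·5 + 26·2 + 36·4 = 456
R has the highest Borda score (456).

R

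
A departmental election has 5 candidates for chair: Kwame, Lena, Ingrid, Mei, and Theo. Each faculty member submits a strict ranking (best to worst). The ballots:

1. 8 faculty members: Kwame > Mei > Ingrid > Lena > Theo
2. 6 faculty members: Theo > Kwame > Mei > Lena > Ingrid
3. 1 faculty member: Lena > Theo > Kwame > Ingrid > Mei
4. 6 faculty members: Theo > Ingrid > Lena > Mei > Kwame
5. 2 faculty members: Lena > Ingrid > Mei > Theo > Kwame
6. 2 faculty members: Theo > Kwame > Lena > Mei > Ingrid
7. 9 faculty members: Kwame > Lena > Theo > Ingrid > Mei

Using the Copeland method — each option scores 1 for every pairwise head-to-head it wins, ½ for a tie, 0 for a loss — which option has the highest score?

Kwame

Kwame: beats Lena, Ingrid, and Mei; ties Theo → score 3.5.
Lena: beats Ingrid, Mei, and Theo; loses to Kwame → score 3.
Ingrid: beats Mei; loses to Kwame, Lena, and Theo → score 1.
Mei: loses to Kwame, Lena, Ingrid, and Theo → score 0.
Theo: beats Ingrid and Mei; ties Kwame; loses to Lena → score 2.5.
Kwame has the best pairwise record.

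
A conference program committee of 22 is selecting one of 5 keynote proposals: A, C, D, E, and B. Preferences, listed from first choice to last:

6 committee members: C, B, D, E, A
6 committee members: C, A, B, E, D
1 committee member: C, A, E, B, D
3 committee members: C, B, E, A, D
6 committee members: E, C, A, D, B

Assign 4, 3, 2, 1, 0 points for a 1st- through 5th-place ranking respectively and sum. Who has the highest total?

A: 6·0 + 6·3 + 1·3 + 3·1 + 6·2 = 36
C: 6·4 + 6·4 + 1·4 + 3·4 + 6·3 = 82
D: 6·2 + 6·0 + 1·0 + 3·0 + 6·1 = 18
E: 6·1 + 6·1 + 1·2 + 3·2 + 6·4 = 44
B: 6·3 + 6·2 + 1·1 + 3·3 + 6·0 = 40
C has the highest Borda score (82).

C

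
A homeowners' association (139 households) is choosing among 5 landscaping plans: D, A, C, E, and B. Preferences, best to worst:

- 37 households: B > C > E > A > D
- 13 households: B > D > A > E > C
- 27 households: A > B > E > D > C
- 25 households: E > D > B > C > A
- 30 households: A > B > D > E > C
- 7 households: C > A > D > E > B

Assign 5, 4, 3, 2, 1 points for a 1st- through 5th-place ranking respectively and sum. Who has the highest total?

B

D: 37·1 + 13·4 + 27·2 + 25·4 + 30·3 + 7·3 = 354
A: 37·2 + 13·3 + 27·5 + 25·1 + 30·5 + 7·4 = 451
C: 37·4 + 13·1 + 27·1 + 25·2 + 30·1 + 7·5 = 303
E: 37·3 + 13·2 + 27·3 + 25·5 + 30·2 + 7·2 = 417
B: 37·5 + 13·5 + 27·4 + 25·3 + 30·4 + 7·1 = 560
B has the highest Borda score (560).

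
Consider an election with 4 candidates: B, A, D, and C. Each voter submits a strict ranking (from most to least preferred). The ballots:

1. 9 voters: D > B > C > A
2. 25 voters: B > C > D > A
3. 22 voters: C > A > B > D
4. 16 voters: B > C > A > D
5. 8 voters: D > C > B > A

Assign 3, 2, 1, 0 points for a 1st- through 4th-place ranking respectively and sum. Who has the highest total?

B: 9·2 + 25·3 + 22·1 + 16·3 + 8·1 = 171
A: 9·0 + 25·0 + 22·2 + 16·1 + 8·0 = 60
D: 9·3 + 25·1 + 22·0 + 16·0 + 8·3 = 76
C: 9·1 + 25·2 + 22·3 + 16·2 + 8·2 = 173
C has the highest Borda score (173).

C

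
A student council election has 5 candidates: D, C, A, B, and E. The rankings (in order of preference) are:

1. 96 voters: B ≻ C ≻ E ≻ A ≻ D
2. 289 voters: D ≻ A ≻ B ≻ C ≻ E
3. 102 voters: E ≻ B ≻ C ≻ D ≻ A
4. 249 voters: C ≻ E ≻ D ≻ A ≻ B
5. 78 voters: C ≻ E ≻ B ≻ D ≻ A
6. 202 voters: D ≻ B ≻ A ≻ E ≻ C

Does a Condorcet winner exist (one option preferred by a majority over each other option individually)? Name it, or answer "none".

Checking pairwise contests:
C beats D 525–491.
B beats C 689–327.
D beats A 920–96.
D beats B 740–276.
C beats E 712–304.
Every option loses at least one head-to-head, so there is no Condorcet winner.

none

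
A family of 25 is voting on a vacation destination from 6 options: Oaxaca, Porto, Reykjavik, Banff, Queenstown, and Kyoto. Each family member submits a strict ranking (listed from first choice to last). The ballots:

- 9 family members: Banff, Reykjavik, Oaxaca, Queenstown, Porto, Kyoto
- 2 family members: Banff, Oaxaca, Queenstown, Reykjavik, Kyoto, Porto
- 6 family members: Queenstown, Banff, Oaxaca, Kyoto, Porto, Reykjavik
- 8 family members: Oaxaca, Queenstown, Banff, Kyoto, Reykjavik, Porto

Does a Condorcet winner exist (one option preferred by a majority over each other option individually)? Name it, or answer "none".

Checking pairwise contests:
Banff beats Oaxaca 17–8.
Oaxaca beats Porto 25–0.
Oaxaca beats Reykjavik 16–9.
Queenstown beats Banff 14–11.
Oaxaca beats Queenstown 19–6.
Oaxaca beats Kyoto 25–0.
Every option loses at least one head-to-head, so there is no Condorcet winner.

none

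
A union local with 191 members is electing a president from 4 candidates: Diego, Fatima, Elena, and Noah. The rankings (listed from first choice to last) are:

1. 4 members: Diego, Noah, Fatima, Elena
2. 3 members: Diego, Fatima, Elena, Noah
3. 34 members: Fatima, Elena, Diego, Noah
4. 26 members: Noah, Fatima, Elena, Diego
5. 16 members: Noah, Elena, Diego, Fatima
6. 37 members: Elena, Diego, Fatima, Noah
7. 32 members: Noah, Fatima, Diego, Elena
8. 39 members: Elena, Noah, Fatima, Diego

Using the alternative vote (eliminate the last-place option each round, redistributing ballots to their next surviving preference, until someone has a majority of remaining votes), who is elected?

Round 1: Diego 7, Fatima 34, Elena 76, Noah 74. Eliminate Diego.
Round 2: Fatima 37, Elena 76, Noah 78. Eliminate Fatima.
Round 3: Elena 113, Noah 78. Elena has a majority.

Elena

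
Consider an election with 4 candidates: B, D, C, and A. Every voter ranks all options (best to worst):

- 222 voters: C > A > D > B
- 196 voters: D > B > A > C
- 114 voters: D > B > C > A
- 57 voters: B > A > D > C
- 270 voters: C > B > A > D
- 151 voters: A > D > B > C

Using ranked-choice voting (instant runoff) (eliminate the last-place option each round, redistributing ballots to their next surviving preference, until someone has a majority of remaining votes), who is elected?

Round 1: B 57, D 310, C 492, A 151. Eliminate B.
Round 2: D 310, C 492, A 208. Eliminate A.
Round 3: D 518, C 492. D has a majority.

D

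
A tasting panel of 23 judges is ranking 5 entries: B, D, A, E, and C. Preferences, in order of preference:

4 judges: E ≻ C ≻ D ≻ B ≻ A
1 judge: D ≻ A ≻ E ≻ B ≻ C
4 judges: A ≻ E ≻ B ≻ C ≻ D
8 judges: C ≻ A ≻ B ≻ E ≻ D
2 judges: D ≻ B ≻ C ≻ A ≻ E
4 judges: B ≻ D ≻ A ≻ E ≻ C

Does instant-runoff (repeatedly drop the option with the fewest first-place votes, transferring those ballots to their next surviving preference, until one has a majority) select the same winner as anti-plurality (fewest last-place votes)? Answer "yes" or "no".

no

Instant-runoff — R1 B 4, D 3, A 4, E 4, C 8 (D out); R2 B 6, A 5, E 4, C 8 (E out); R3 B 6, A 5, C 12 (C winner). Winner: C.
Anti-plurality — last-place votes: B 0, D 12, A 4, E 2, C 5. Winner: B.
The two methods disagree.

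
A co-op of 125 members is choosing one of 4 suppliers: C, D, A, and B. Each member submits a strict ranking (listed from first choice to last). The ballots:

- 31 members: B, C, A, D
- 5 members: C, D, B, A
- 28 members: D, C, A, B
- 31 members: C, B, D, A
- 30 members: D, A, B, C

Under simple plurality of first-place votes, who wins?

First-place votes: C 36, D 58, A 0, B 31.
D has the most first-place votes.

D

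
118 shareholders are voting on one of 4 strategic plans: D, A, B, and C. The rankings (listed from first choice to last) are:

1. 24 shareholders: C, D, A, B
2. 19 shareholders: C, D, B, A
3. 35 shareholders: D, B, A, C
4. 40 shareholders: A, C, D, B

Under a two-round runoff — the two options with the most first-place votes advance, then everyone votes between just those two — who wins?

A

Round 1 first-place votes: D 35, A 40, B 0, C 43.
C and A advance.
Runoff: C is preferred to A by 43 voters; A by 75.
A wins the runoff.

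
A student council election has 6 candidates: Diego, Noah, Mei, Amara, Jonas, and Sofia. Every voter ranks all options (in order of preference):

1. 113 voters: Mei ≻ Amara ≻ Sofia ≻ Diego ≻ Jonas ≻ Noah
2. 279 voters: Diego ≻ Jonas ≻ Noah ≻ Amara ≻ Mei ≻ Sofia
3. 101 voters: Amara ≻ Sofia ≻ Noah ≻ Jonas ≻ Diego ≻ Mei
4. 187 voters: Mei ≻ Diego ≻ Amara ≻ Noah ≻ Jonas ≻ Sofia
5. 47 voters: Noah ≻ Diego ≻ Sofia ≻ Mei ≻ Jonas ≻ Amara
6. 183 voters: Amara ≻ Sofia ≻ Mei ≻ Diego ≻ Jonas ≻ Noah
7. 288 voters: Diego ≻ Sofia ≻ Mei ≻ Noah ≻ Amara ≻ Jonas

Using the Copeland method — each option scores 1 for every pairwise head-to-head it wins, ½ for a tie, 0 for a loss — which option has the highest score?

Diego: beats Noah, Mei, Amara, Jonas, and Sofia → score 5.
Noah: beats Amara and Jonas; loses to Diego, Mei, and Sofia → score 2.
Mei: beats Noah, Amara, and Jonas; loses to Diego and Sofia → score 3.
Amara: beats Jonas and Sofia; loses to Diego, Noah, and Mei → score 2.
Jonas: loses to Diego, Noah, Mei, Amara, and Sofia → score 0.
Sofia: beats Noah, Mei, and Jonas; loses to Diego and Amara → score 3.
Diego has the best pairwise record.

Diego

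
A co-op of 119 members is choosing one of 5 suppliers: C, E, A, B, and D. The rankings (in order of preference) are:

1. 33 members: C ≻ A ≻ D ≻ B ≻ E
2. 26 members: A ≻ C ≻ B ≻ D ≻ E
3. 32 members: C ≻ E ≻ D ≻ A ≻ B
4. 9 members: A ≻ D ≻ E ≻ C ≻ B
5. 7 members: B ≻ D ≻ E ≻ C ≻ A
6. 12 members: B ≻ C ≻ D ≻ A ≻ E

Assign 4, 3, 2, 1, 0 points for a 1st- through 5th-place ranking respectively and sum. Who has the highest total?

C

C: 33·4 + 26·3 + 32·4 + 9·1 + 7·1 + 12·3 = 390
E: 33·0 + 26·0 + 32·3 + 9·2 + 7·2 + 12·0 = 128
A: 33·3 + 26·4 + 32·1 + 9·4 + 7·0 + 12·1 = 283
B: 33·1 + 26·2 + 32·0 + 9·0 + 7·4 + 12·4 = 161
D: 33·2 + 26·1 + 32·2 + 9·3 + 7·3 + 12·2 = 228
C has the highest Borda score (390).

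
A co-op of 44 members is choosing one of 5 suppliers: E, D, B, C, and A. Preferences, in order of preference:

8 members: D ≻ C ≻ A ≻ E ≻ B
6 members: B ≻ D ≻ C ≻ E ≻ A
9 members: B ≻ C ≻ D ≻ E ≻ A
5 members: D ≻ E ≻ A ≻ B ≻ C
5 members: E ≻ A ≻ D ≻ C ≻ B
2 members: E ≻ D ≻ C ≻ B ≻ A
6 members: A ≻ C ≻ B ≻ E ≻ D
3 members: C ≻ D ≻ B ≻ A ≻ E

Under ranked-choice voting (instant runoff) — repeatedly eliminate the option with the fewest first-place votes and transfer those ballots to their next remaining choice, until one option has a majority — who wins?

D

Round 1: E 7, D 13, B 15, C 3, A 6. Eliminate C.
Round 2: E 7, D 16, B 15, A 6. Eliminate A.
Round 3: E 7, D 16, B 21. Eliminate E.
Round 4: D 23, B 21. D has a majority.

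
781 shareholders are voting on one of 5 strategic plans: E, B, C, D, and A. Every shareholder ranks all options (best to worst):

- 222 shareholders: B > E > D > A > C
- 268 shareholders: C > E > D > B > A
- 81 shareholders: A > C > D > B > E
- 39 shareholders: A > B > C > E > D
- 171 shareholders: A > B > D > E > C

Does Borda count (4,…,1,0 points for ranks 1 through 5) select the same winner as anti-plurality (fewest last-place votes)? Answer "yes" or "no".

Borda — scores: E 1680, B 1867, C 1393, D 1484, A 1386. Winner: B.
Anti-plurality — last-place votes: E 81, B 0, C 393, D 39, A 268. Winner: B.
The two methods agree.

yes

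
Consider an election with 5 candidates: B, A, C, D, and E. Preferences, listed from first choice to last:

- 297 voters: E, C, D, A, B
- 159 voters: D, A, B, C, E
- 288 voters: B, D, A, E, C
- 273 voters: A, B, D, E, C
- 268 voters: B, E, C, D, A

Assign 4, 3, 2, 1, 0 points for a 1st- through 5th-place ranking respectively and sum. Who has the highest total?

B

B: 297·0 + 159·2 + 288·4 + 273·3 + 268·4 = 3361
A: 297·1 + 159·3 + 288·2 + 273·4 + 268·0 = 2442
C: 297·3 + 159·1 + 288·0 + 273·0 + 268·2 = 1586
D: 297·2 + 159·4 + 288·3 + 273·2 + 268·1 = 2908
E: 297·4 + 159·0 + 288·1 + 273·1 + 268·3 = 2553
B has the highest Borda score (3361).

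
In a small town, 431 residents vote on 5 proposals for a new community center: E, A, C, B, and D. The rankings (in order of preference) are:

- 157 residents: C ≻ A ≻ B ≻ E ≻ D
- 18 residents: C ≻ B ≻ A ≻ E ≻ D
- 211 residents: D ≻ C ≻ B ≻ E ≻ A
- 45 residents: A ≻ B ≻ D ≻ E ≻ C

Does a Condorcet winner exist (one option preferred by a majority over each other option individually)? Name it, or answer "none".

Checking pairwise contests:
A beats E 220–211.
C beats A 386–45.
D beats C 256–175.
C beats B 386–45.
A beats D 220–211.
Every option loses at least one head-to-head, so there is no Condorcet winner.

none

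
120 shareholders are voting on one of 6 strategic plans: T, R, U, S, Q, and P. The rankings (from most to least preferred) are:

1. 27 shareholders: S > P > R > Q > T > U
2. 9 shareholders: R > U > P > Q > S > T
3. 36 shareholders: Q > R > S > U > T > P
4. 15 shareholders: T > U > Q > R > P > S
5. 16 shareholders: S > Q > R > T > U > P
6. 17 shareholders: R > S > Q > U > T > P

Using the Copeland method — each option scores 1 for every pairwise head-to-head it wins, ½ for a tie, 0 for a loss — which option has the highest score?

T: beats P; loses to R, U, S, and Q → score 1.
R: beats T, U, S, and P; loses to Q → score 4.
U: beats T and P; loses to R, S, and Q → score 2.
S: beats T, U, and P; ties Q; loses to R → score 3.5.
Q: beats T, R, U, and P; ties S → score 4.5.
P: loses to T, R, U, S, and Q → score 0.
Q has the best pairwise record.

Q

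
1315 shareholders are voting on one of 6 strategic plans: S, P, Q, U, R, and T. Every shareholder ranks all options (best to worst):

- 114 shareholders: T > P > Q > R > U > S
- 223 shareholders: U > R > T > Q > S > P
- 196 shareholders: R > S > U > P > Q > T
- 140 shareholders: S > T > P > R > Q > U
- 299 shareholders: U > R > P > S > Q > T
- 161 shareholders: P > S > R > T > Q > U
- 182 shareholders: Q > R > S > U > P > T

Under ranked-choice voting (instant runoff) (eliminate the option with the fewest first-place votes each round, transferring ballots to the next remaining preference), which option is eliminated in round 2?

S

Round 1: S 140, P 161, Q 182, U 522, R 196, T 114. Eliminate T.
Round 2: S 140, P 275, Q 182, U 522, R 196. Eliminate S.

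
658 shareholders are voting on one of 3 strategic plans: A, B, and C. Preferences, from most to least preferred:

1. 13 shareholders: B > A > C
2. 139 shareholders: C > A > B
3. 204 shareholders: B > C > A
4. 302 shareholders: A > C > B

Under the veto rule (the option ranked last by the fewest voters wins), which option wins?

C

Last-place votes: A 204, B 441, C 13.
C is ranked last by the fewest voters, so C wins.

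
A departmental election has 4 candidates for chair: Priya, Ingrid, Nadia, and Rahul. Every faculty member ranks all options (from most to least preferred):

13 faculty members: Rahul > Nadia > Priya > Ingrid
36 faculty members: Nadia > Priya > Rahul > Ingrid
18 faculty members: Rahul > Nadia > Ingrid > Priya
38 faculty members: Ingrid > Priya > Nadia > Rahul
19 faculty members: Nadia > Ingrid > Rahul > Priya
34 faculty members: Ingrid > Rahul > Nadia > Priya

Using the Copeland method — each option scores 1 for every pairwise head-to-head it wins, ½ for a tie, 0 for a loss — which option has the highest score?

Priya: loses to Ingrid, Nadia, and Rahul → score 0.
Ingrid: beats Priya and Rahul; loses to Nadia → score 2.
Nadia: beats Priya, Ingrid, and Rahul → score 3.
Rahul: beats Priya; loses to Ingrid and Nadia → score 1.
Nadia has the best pairwise record.

Nadia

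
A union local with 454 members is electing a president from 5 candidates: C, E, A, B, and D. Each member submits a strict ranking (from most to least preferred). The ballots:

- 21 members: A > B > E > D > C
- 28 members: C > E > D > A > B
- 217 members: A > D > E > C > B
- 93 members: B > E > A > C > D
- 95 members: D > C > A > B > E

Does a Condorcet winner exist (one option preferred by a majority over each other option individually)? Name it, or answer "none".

A vs C: 331–123 for A.
A vs E: 333–121 for A.
A vs B: 361–93 for A.
A vs D: 331–123 for A.
A beats every other option head-to-head.

A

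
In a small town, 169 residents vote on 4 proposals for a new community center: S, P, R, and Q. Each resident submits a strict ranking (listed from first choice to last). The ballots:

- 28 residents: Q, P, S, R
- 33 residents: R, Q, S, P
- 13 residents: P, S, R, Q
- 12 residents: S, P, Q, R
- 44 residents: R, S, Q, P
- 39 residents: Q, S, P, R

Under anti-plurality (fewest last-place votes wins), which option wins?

S

Last-place votes: S 0, P 77, R 79, Q 13.
S is ranked last by the fewest voters, so S wins.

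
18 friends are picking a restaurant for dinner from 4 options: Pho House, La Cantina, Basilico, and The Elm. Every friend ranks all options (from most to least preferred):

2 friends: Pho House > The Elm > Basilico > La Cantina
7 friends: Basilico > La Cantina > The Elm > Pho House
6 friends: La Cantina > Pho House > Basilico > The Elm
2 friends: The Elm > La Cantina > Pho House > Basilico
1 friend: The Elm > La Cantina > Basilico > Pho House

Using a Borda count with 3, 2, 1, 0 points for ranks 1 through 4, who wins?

La Cantina

Pho House: 2·3 + 7·0 + 6·2 + 2·1 + 1·0 = 20
La Cantina: 2·0 + 7·2 + 6·3 + 2·2 + 1·2 = 38
Basilico: 2·1 + 7·3 + 6·1 + 2·0 + 1·1 = 30
The Elm: 2·2 + 7·1 + 6·0 + 2·3 + 1·3 = 20
La Cantina has the highest Borda score (38).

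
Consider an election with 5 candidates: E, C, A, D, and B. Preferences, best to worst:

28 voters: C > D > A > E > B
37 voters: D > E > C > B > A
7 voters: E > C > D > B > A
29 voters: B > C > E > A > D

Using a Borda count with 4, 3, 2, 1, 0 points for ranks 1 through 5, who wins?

E: 28·1 + 37·3 + 7·4 + 29·2 = 225
C: 28·4 + 37·2 + 7·3 + 29·3 = 294
A: 28·2 + 37·0 + 7·0 + 29·1 = 85
D: 28·3 + 37·4 + 7·2 + 29·0 = 246
B: 28·0 + 37·1 + 7·1 + 29·4 = 160
C has the highest Borda score (294).

C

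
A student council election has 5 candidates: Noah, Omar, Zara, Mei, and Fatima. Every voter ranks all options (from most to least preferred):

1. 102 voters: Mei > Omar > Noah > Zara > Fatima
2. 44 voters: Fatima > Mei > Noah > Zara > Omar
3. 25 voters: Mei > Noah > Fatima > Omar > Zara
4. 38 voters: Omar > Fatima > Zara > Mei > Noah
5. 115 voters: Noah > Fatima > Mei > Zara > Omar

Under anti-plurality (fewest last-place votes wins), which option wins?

Last-place votes: Noah 38, Omar 159, Zara 25, Mei 0, Fatima 102.
Mei is ranked last by the fewest voters, so Mei wins.

Mei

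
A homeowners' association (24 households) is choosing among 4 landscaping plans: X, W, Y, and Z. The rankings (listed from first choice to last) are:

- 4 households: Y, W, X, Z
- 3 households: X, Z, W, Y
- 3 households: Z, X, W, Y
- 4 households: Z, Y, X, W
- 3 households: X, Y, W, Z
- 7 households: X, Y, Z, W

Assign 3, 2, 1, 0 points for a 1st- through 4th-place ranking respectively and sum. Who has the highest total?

X: 4·1 + 3·3 + 3·2 + 4·1 + 3·3 + 7·3 = 53
W: 4·2 + 3·1 + 3·1 + 4·0 + 3·1 + 7·0 = 17
Y: 4·3 + 3·0 + 3·0 + 4·2 + 3·2 + 7·2 = 40
Z: 4·0 + 3·2 + 3·3 + 4·3 + 3·0 + 7·1 = 34
X has the highest Borda score (53).

X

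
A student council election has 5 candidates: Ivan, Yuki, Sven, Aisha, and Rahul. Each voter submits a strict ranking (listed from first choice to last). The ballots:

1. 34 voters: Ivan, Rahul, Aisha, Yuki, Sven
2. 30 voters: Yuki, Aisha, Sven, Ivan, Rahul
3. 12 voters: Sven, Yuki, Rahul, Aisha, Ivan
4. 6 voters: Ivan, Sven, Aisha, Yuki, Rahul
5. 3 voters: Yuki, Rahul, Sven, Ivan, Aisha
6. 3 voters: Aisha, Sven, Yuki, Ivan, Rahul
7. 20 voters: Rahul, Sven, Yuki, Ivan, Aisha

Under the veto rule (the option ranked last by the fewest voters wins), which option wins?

Last-place votes: Ivan 12, Yuki 0, Sven 34, Aisha 23, Rahul 39.
Yuki is ranked last by the fewest voters, so Yuki wins.

Yuki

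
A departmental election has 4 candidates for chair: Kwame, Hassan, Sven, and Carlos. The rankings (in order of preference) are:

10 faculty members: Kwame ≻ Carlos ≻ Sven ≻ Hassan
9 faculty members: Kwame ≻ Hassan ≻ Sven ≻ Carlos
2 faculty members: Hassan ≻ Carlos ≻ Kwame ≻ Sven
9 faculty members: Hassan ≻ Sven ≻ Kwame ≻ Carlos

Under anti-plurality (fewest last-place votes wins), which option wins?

Kwame

Last-place votes: Kwame 0, Hassan 10, Sven 2, Carlos 18.
Kwame is ranked last by the fewest voters, so Kwame wins.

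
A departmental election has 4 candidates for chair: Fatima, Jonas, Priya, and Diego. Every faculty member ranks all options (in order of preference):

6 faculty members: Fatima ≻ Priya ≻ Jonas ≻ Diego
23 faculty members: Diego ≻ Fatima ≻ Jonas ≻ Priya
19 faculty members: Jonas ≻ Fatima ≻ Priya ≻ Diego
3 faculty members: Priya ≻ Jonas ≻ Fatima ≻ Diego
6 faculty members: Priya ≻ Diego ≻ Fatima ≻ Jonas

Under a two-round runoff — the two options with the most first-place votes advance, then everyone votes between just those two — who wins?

Round 1 first-place votes: Fatima 6, Jonas 19, Priya 9, Diego 23.
Diego and Jonas advance.
Runoff: Diego is preferred to Jonas by 29 voters; Jonas by 28.
Diego wins the runoff.

Diego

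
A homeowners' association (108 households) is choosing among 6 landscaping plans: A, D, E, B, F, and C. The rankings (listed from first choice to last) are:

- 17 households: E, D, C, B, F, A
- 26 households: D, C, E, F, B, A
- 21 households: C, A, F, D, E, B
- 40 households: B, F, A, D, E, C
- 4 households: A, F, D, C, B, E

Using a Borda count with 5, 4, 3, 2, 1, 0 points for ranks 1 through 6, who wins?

D

A: 17·0 + 26·0 + 21·4 + 40·3 + 4·5 = 224
D: 17·4 + 26·5 + 21·2 + 40·2 + 4·3 = 332
E: 17·5 + 26·3 + 21·1 + 40·1 + 4·0 = 224
B: 17·2 + 26·1 + 21·0 + 40·5 + 4·1 = 264
F: 17·1 + 26·2 + 21·3 + 40·4 + 4·4 = 308
C: 17·3 + 26·4 + 21·5 + 40·0 + 4·2 = 268
D has the highest Borda score (332).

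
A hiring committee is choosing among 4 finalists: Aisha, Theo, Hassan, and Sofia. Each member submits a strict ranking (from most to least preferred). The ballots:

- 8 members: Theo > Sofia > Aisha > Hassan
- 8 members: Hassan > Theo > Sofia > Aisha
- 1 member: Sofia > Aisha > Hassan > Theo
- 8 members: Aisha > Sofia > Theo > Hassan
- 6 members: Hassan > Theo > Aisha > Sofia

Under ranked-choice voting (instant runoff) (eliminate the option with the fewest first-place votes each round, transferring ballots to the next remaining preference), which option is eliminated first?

Round 1: Aisha 8, Theo 8, Hassan 14, Sofia 1. Eliminate Sofia.

Sofia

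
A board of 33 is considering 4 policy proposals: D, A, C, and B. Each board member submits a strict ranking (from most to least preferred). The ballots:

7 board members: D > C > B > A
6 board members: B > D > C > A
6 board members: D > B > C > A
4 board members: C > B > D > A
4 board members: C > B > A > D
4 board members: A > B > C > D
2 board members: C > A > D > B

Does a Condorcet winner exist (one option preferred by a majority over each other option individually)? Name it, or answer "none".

none

Checking pairwise contests:
B beats D 18–15.
D beats A 23–10.
D beats C 19–14.
C beats B 17–16.
Every option loses at least one head-to-head, so there is no Condorcet winner.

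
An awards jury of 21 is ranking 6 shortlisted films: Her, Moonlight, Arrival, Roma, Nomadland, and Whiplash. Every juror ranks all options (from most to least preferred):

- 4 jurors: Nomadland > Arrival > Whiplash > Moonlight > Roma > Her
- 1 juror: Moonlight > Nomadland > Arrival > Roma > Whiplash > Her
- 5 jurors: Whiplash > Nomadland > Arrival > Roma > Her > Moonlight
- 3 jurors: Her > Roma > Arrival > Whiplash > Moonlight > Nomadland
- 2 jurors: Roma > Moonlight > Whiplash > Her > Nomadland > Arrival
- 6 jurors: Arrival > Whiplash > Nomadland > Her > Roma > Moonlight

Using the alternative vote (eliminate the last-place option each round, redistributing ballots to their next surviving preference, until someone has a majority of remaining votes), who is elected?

Arrival

Round 1: Her 3, Moonlight 1, Arrival 6, Roma 2, Nomadland 4, Whiplash 5. Eliminate Moonlight.
Round 2: Her 3, Arrival 6, Roma 2, Nomadland 5, Whiplash 5. Eliminate Roma.
Round 3: Her 3, Arrival 6, Nomadland 5, Whiplash 7. Eliminate Her.
Round 4: Arrival 9, Nomadland 5, Whiplash 7. Eliminate Nomadland.
Round 5: Arrival 14, Whiplash 7. Arrival has a majority.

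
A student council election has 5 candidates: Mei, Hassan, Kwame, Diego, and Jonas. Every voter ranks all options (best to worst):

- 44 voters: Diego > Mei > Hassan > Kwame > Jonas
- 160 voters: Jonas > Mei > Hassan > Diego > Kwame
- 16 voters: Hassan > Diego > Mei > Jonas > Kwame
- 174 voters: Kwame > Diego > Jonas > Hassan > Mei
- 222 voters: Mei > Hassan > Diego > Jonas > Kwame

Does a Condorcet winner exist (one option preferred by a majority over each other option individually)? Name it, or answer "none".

none

Checking pairwise contests:
Jonas beats Mei 334–282.
Mei beats Hassan 426–190.
Mei beats Kwame 442–174.
Mei beats Diego 382–234.
Diego beats Jonas 456–160.
Every option loses at least one head-to-head, so there is no Condorcet winner.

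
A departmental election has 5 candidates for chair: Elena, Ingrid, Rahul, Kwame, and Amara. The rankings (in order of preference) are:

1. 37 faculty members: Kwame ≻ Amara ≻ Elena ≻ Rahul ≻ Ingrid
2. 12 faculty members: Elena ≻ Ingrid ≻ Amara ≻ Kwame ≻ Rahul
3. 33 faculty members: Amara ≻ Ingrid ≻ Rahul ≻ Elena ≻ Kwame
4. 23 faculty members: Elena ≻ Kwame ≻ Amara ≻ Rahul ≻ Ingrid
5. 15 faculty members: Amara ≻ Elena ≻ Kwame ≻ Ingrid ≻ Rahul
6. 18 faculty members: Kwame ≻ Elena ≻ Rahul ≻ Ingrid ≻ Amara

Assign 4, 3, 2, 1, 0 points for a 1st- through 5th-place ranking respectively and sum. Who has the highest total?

Amara

Elena: 37·2 + 12·4 + 33·1 + 23·4 + 15·3 + 18·3 = 346
Ingrid: 37·0 + 12·3 + 33·3 + 23·0 + 15·1 + 18·1 = 168
Rahul: 37·1 + 12·0 + 33·2 + 23·1 + 15·0 + 18·2 = 162
Kwame: 37·4 + 12·1 + 33·0 + 23·3 + 15·2 + 18·4 = 331
Amara: 37·3 + 12·2 + 33·4 + 23·2 + 15·4 + 18·0 = 373
Amara has the highest Borda score (373).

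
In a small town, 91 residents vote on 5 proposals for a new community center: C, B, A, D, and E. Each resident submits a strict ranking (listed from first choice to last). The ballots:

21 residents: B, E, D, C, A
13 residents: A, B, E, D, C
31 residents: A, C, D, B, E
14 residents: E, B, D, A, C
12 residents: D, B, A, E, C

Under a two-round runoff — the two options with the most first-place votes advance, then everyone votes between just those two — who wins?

Round 1 first-place votes: C 0, B 21, A 44, D 12, E 14.
A and B advance.
Runoff: A is preferred to B by 44 voters; B by 47.
B wins the runoff.

B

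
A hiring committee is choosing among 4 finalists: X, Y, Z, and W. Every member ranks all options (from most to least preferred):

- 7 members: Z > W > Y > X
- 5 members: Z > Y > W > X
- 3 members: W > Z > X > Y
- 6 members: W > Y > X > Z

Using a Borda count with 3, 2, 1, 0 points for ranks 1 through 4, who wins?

W

X: 7·0 + 5·0 + 3·1 + 6·1 = 9
Y: 7·1 + 5·2 + 3·0 + 6·2 = 29
Z: 7·3 + 5·3 + 3·2 + 6·0 = 42
W: 7·2 + 5·1 + 3·3 + 6·3 = 46
W has the highest Borda score (46).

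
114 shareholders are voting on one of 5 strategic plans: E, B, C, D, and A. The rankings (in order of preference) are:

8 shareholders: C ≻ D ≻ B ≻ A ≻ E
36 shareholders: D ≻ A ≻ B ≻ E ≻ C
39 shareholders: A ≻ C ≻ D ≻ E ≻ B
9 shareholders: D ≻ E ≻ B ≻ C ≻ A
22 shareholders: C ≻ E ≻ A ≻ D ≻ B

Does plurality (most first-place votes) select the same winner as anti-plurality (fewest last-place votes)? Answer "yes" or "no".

Plurality — first-place votes: E 0, B 0, C 30, D 45, A 39. Winner: D.
Anti-plurality — last-place votes: E 8, B 61, C 36, D 0, A 9. Winner: D.
The two methods agree.

yes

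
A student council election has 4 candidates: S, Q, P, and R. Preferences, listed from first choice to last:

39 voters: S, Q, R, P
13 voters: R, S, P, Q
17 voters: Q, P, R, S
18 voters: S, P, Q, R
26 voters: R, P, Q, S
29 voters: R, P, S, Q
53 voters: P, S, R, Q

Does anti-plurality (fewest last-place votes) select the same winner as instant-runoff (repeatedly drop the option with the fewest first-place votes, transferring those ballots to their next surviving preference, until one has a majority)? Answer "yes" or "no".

yes

Anti-plurality — last-place votes: S 43, Q 95, P 39, R 18. Winner: R.
Instant-runoff — R1 S 57, Q 17, P 53, R 68 (Q out); R2 S 57, P 70, R 68 (S out); R3 P 88, R 107 (R winner). Winner: R.
The two methods agree.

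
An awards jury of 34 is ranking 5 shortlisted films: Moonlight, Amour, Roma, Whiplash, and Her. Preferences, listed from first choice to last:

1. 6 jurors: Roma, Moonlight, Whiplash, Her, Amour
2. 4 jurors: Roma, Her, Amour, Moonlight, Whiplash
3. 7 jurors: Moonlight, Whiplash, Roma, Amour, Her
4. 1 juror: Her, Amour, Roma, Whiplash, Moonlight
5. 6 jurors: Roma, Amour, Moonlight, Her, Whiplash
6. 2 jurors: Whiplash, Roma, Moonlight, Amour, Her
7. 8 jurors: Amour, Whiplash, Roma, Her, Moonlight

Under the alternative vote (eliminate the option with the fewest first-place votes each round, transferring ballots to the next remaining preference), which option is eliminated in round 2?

Whiplash

Round 1: Moonlight 7, Amour 8, Roma 16, Whiplash 2, Her 1. Eliminate Her.
Round 2: Moonlight 7, Amour 9, Roma 16, Whiplash 2. Eliminate Whiplash.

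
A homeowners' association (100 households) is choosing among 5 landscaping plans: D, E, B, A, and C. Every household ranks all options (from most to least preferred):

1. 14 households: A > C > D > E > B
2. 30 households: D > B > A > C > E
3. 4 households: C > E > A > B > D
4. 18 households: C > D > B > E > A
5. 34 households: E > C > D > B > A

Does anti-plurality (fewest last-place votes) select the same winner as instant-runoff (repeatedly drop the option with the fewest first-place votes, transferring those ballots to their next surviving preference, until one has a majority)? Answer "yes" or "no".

yes

Anti-plurality — last-place votes: D 4, E 30, B 14, A 52, C 0. Winner: C.
Instant-runoff — R1 D 30, E 34, B 0, A 14, C 22 (B out); R2 D 30, E 34, A 14, C 22 (A out); R3 D 30, E 34, C 36 (D out); R4 E 34, C 66 (C winner). Winner: C.
The two methods agree.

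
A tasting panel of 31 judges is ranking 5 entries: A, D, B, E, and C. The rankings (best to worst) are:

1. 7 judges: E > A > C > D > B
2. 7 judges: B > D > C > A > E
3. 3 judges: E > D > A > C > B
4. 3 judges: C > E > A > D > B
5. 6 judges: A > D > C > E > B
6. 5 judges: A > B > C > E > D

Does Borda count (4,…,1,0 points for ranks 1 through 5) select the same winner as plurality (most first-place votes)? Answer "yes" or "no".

Borda — scores: A 84, D 58, B 43, E 60, C 65. Winner: A.
Plurality — first-place votes: A 11, D 0, B 7, E 10, C 3. Winner: A.
The two methods agree.

yes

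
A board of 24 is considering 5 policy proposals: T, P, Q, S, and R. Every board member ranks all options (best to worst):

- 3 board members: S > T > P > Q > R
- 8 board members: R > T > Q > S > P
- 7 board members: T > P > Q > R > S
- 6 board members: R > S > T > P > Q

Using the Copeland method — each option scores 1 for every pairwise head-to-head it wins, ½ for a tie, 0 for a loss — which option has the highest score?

T: beats P, Q, and S; loses to R → score 3.
P: beats Q; loses to T, S, and R → score 1.
Q: beats S; loses to T, P, and R → score 1.
S: beats P; loses to T, Q, and R → score 1.
R: beats T, P, Q, and S → score 4.
R has the best pairwise record.

R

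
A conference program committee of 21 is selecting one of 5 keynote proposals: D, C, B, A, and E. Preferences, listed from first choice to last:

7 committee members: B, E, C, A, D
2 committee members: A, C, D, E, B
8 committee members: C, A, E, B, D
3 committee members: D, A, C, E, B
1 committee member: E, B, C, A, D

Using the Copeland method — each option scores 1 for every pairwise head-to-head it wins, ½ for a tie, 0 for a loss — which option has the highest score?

D: loses to C, B, A, and E → score 0.
C: beats D, B, A, and E → score 4.
B: beats D; loses to C, A, and E → score 1.
A: beats D, B, and E; loses to C → score 3.
E: beats D and B; loses to C and A → score 2.
C has the best pairwise record.

C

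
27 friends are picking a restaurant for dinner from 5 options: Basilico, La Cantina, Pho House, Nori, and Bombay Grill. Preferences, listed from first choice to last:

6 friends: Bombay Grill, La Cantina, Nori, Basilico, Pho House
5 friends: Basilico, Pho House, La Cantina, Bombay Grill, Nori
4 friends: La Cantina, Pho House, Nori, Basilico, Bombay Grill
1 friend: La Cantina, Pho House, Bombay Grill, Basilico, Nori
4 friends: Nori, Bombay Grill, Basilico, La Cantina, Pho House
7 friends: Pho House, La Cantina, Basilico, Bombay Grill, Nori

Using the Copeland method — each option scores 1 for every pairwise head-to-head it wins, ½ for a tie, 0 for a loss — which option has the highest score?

La Cantina

Basilico: beats Pho House and Bombay Grill; loses to La Cantina and Nori → score 2.
La Cantina: beats Basilico, Pho House, Nori, and Bombay Grill → score 4.
Pho House: beats Nori and Bombay Grill; loses to Basilico and La Cantina → score 2.
Nori: beats Basilico; loses to La Cantina, Pho House, and Bombay Grill → score 1.
Bombay Grill: beats Nori; loses to Basilico, La Cantina, and Pho House → score 1.
La Cantina has the best pairwise record.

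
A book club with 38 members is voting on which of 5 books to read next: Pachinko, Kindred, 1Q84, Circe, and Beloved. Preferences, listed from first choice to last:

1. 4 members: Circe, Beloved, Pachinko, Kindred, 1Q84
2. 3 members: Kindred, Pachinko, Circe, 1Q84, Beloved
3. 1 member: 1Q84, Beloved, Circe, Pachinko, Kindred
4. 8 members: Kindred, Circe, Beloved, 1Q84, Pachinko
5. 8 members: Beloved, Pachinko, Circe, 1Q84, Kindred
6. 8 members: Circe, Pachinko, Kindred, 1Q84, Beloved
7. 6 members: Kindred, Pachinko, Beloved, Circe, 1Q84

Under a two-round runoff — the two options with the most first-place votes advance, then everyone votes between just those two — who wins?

Round 1 first-place votes: Pachinko 0, Kindred 17, 1Q84 1, Circe 12, Beloved 8.
Kindred and Circe advance.
Runoff: Kindred is preferred to Circe by 17 voters; Circe by 21.
Circe wins the runoff.

Circe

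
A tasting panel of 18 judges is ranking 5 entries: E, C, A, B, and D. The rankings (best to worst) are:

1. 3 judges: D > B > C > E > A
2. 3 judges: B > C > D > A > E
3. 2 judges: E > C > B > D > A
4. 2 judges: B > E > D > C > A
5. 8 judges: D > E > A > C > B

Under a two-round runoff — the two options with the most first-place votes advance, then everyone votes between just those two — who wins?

D

Round 1 first-place votes: E 2, C 0, A 0, B 5, D 11.
D and B advance.
Runoff: D is preferred to B by 11 voters; B by 7.
D wins the runoff.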